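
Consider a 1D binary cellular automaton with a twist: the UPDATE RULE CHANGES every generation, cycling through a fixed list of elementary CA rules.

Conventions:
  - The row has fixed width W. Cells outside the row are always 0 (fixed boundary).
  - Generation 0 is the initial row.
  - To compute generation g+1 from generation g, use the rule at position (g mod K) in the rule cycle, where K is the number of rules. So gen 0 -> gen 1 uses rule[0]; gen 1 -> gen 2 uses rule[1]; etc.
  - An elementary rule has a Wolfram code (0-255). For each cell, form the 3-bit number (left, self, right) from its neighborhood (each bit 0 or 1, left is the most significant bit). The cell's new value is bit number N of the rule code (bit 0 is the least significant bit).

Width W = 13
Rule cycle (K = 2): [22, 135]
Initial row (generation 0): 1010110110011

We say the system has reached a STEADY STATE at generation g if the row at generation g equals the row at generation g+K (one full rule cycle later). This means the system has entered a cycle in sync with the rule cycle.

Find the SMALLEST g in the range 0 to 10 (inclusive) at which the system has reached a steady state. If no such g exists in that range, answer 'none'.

Answer: 8

Derivation:
Gen 0: 1010110110011
Gen 1 (rule 22): 1010000001100
Gen 2 (rule 135): 1010111110001
Gen 3 (rule 22): 1010000001011
Gen 4 (rule 135): 1010111111000
Gen 5 (rule 22): 1010000000100
Gen 6 (rule 135): 1010111111101
Gen 7 (rule 22): 1010000000001
Gen 8 (rule 135): 1010111111111
Gen 9 (rule 22): 1010000000000
Gen 10 (rule 135): 1010111111111
Gen 11 (rule 22): 1010000000000
Gen 12 (rule 135): 1010111111111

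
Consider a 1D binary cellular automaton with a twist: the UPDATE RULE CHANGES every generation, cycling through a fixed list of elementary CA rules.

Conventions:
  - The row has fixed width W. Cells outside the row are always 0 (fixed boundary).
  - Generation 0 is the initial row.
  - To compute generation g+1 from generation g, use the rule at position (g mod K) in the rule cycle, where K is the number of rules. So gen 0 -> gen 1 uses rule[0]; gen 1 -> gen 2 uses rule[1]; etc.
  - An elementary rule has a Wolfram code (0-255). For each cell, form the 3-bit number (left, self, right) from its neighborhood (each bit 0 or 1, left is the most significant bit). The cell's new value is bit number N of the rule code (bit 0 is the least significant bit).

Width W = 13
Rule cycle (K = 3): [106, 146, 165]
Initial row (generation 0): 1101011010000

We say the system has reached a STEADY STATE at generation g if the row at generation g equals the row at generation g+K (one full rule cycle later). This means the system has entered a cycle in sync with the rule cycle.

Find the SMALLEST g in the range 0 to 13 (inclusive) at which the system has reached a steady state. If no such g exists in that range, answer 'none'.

Answer: none

Derivation:
Gen 0: 1101011010000
Gen 1 (rule 106): 1110111100000
Gen 2 (rule 146): 0100011010000
Gen 3 (rule 165): 0101000110111
Gen 4 (rule 106): 1010001111101
Gen 5 (rule 146): 0001010111000
Gen 6 (rule 165): 1101111010011
Gen 7 (rule 106): 1111001100111
Gen 8 (rule 146): 0110110011010
Gen 9 (rule 165): 0001000000110
Gen 10 (rule 106): 0010000001110
Gen 11 (rule 146): 0101000010101
Gen 12 (rule 165): 0111011011111
Gen 13 (rule 106): 1101111110001
Gen 14 (rule 146): 0000111101010
Gen 15 (rule 165): 1110011011110
Gen 16 (rule 106): 1010111110010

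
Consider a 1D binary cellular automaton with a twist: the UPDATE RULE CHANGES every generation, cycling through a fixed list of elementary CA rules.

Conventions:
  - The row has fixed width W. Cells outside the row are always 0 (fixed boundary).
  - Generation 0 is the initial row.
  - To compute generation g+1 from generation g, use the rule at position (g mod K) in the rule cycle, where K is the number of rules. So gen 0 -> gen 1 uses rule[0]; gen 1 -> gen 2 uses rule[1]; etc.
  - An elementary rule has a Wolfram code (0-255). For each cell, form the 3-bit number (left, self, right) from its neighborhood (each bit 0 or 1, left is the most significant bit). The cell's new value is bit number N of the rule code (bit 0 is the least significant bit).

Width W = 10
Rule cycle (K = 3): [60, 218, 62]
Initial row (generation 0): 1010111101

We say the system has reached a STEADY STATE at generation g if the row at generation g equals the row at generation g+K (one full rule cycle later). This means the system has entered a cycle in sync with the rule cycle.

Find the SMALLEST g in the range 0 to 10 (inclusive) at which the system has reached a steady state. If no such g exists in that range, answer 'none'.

Gen 0: 1010111101
Gen 1 (rule 60): 1111100011
Gen 2 (rule 218): 1111110111
Gen 3 (rule 62): 1000001100
Gen 4 (rule 60): 1100001010
Gen 5 (rule 218): 1110010001
Gen 6 (rule 62): 1001111011
Gen 7 (rule 60): 1101000110
Gen 8 (rule 218): 1100101111
Gen 9 (rule 62): 1011111000
Gen 10 (rule 60): 1110000100
Gen 11 (rule 218): 1111001010
Gen 12 (rule 62): 1000111111
Gen 13 (rule 60): 1100100000

Answer: none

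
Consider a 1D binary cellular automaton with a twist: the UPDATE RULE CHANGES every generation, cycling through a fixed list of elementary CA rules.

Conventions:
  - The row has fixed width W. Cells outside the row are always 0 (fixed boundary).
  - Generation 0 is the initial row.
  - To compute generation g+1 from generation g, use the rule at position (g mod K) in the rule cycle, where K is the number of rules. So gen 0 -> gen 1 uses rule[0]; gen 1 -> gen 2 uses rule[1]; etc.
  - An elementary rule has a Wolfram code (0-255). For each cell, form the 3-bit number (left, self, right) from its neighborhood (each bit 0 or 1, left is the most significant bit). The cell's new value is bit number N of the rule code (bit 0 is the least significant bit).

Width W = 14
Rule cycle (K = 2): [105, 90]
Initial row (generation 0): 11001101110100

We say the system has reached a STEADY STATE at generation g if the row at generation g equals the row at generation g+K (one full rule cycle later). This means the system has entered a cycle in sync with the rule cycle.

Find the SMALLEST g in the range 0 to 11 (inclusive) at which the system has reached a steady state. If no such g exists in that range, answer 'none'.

Answer: none

Derivation:
Gen 0: 11001101110100
Gen 1 (rule 105): 11001111011001
Gen 2 (rule 90): 11111001011110
Gen 3 (rule 105): 10001000110010
Gen 4 (rule 90): 01010101111101
Gen 5 (rule 105): 00101011000110
Gen 6 (rule 90): 01000011101111
Gen 7 (rule 105): 00011010111001
Gen 8 (rule 90): 00111000101110
Gen 9 (rule 105): 10101010011010
Gen 10 (rule 90): 00000001111001
Gen 11 (rule 105): 11111101001000
Gen 12 (rule 90): 10000100110100
Gen 13 (rule 105): 00110000111001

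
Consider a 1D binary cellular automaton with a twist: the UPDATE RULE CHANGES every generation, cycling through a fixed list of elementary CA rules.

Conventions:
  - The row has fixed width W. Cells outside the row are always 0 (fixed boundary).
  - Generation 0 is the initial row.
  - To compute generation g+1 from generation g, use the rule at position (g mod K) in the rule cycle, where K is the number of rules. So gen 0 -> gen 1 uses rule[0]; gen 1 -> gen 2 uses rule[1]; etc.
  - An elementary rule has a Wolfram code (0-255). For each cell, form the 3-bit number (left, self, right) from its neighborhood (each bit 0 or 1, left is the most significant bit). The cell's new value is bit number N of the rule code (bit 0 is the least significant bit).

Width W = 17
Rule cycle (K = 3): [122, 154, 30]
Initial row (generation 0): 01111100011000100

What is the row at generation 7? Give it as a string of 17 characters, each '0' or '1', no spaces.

Gen 0: 01111100011000100
Gen 1 (rule 122): 11000110111101010
Gen 2 (rule 154): 10101100111000001
Gen 3 (rule 30): 10101011100100011
Gen 4 (rule 122): 01010110111010111
Gen 5 (rule 154): 10000100110000110
Gen 6 (rule 30): 11001111101001101
Gen 7 (rule 122): 11111000110111110

Answer: 11111000110111110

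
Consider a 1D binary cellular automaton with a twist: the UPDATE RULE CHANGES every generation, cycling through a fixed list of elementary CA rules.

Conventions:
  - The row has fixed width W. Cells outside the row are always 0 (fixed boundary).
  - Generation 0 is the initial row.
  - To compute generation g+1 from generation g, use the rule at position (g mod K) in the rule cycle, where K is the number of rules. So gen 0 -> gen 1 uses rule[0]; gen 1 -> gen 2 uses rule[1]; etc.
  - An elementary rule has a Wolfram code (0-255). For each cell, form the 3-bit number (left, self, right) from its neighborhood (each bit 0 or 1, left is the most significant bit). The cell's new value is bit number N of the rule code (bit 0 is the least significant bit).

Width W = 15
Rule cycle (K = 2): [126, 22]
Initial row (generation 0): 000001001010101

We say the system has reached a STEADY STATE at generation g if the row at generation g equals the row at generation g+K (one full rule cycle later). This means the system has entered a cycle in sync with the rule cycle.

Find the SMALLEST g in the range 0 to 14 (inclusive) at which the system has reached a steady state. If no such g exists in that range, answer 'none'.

Gen 0: 000001001010101
Gen 1 (rule 126): 000011111111111
Gen 2 (rule 22): 000100000000000
Gen 3 (rule 126): 001110000000000
Gen 4 (rule 22): 010001000000000
Gen 5 (rule 126): 111011100000000
Gen 6 (rule 22): 000000010000000
Gen 7 (rule 126): 000000111000000
Gen 8 (rule 22): 000001000100000
Gen 9 (rule 126): 000011101110000
Gen 10 (rule 22): 000100000001000
Gen 11 (rule 126): 001110000011100
Gen 12 (rule 22): 010001000100010
Gen 13 (rule 126): 111011101110111
Gen 14 (rule 22): 000000000000000
Gen 15 (rule 126): 000000000000000
Gen 16 (rule 22): 000000000000000

Answer: 14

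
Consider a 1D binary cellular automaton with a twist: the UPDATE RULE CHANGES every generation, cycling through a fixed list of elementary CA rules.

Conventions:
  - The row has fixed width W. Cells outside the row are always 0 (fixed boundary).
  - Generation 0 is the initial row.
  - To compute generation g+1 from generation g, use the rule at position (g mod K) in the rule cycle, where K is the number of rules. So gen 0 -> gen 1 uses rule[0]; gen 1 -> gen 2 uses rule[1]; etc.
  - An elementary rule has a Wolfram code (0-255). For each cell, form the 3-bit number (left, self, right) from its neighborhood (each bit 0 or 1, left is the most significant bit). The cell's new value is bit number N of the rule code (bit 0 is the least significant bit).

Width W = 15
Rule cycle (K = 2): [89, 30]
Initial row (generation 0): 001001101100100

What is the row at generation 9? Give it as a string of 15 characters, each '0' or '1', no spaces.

Gen 0: 001001101100100
Gen 1 (rule 89): 100101101110011
Gen 2 (rule 30): 111101001001110
Gen 3 (rule 89): 100100100101011
Gen 4 (rule 30): 111111111101010
Gen 5 (rule 89): 100000000100001
Gen 6 (rule 30): 110000001110011
Gen 7 (rule 89): 111111101011011
Gen 8 (rule 30): 100000001010010
Gen 9 (rule 89): 011111100001001

Answer: 011111100001001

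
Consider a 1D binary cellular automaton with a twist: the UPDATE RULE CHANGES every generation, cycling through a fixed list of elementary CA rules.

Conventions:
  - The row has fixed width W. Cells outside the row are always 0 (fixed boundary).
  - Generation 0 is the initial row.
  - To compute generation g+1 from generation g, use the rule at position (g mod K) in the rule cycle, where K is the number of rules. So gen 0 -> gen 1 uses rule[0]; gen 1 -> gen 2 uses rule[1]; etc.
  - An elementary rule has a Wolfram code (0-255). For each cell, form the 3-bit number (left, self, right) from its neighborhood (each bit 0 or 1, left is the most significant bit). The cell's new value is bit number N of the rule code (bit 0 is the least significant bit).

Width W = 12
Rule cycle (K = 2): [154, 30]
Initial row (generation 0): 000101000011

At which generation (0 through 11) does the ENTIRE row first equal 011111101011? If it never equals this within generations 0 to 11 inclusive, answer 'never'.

Answer: never

Derivation:
Gen 0: 000101000011
Gen 1 (rule 154): 001000100110
Gen 2 (rule 30): 011101111101
Gen 3 (rule 154): 111001111000
Gen 4 (rule 30): 100111000100
Gen 5 (rule 154): 011110101010
Gen 6 (rule 30): 110000101011
Gen 7 (rule 154): 101001000010
Gen 8 (rule 30): 101111100111
Gen 9 (rule 154): 001111011110
Gen 10 (rule 30): 011000010001
Gen 11 (rule 154): 110100101010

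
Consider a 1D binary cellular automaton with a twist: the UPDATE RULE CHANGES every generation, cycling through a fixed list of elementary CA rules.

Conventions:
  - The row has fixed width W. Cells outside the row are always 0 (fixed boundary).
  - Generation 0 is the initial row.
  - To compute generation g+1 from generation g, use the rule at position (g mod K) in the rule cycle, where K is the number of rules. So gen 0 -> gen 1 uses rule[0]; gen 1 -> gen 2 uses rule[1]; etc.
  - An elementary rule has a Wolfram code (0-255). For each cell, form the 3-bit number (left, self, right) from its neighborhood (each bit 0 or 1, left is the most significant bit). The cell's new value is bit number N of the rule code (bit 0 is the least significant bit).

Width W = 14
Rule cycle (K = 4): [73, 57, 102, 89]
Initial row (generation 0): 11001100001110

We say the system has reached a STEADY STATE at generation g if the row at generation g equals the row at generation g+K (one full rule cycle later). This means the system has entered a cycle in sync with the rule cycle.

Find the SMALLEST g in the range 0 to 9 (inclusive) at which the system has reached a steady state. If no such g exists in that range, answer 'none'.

Answer: none

Derivation:
Gen 0: 11001100001110
Gen 1 (rule 73): 11001101101010
Gen 2 (rule 57): 10101011010101
Gen 3 (rule 102): 11111101111111
Gen 4 (rule 89): 10000101000001
Gen 5 (rule 73): 00110000011100
Gen 6 (rule 57): 10101111010011
Gen 7 (rule 102): 11110001110101
Gen 8 (rule 89): 10011101010000
Gen 9 (rule 73): 00010100000111
Gen 10 (rule 57): 11001011110100
Gen 11 (rule 102): 01011100011100
Gen 12 (rule 89): 00010111010111
Gen 13 (rule 73): 11000101000101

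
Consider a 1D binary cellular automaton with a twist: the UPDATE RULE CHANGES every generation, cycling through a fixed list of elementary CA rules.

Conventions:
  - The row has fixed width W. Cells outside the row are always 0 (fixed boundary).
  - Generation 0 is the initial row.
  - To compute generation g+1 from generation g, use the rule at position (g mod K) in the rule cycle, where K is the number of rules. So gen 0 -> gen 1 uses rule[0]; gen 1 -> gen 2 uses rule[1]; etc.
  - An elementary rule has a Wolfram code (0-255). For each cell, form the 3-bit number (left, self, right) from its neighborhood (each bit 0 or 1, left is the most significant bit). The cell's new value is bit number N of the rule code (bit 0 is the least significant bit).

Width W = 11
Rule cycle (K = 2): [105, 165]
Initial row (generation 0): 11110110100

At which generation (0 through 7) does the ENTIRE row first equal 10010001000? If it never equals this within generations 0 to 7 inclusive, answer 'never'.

Gen 0: 11110110100
Gen 1 (rule 105): 10011111001
Gen 2 (rule 165): 10001110001
Gen 3 (rule 105): 00101010100
Gen 4 (rule 165): 10111111101
Gen 5 (rule 105): 01100000110
Gen 6 (rule 165): 00001110000
Gen 7 (rule 105): 11101010111

Answer: never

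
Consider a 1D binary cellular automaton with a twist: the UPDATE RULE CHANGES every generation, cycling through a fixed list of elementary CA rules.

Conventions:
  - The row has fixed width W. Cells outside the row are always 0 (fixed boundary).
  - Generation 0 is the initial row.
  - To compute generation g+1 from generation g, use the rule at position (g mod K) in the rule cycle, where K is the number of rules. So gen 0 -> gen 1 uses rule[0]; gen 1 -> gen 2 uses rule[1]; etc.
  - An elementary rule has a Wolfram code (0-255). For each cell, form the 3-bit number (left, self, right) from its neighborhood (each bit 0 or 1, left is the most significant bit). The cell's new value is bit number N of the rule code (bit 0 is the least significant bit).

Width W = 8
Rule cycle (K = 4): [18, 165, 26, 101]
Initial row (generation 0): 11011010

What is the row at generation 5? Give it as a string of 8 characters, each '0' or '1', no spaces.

Answer: 00000000

Derivation:
Gen 0: 11011010
Gen 1 (rule 18): 00000001
Gen 2 (rule 165): 11111101
Gen 3 (rule 26): 10000000
Gen 4 (rule 101): 10111111
Gen 5 (rule 18): 00000000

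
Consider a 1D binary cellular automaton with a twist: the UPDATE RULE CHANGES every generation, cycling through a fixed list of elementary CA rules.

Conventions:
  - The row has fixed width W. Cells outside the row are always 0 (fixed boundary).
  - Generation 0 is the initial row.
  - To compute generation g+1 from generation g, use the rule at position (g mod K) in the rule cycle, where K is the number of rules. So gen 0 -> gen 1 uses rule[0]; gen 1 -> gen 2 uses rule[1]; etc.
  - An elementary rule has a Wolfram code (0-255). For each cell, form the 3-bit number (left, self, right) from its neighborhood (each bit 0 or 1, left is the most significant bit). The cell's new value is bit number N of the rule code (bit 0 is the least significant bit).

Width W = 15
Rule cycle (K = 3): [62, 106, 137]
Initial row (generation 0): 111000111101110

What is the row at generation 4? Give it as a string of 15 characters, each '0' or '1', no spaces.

Answer: 110110101101000

Derivation:
Gen 0: 111000111101110
Gen 1 (rule 62): 100101100011001
Gen 2 (rule 106): 001011100111010
Gen 3 (rule 137): 100011000110000
Gen 4 (rule 62): 110110101101000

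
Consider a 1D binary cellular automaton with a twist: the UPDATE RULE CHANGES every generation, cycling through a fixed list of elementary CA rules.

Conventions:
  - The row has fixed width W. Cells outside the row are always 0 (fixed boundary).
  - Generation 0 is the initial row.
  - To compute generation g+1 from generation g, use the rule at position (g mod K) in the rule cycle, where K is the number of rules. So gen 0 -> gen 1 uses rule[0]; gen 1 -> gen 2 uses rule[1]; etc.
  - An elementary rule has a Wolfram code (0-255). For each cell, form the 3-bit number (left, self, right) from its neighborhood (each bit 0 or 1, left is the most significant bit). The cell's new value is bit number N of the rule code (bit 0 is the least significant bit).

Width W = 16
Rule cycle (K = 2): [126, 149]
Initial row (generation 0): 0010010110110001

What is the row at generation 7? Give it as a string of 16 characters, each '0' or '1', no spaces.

Gen 0: 0010010110110001
Gen 1 (rule 126): 0111111111111011
Gen 2 (rule 149): 0011111111110000
Gen 3 (rule 126): 0110000000011000
Gen 4 (rule 149): 0001111111000111
Gen 5 (rule 126): 0011000001101101
Gen 6 (rule 149): 1000111100000001
Gen 7 (rule 126): 1101100110000011

Answer: 1101100110000011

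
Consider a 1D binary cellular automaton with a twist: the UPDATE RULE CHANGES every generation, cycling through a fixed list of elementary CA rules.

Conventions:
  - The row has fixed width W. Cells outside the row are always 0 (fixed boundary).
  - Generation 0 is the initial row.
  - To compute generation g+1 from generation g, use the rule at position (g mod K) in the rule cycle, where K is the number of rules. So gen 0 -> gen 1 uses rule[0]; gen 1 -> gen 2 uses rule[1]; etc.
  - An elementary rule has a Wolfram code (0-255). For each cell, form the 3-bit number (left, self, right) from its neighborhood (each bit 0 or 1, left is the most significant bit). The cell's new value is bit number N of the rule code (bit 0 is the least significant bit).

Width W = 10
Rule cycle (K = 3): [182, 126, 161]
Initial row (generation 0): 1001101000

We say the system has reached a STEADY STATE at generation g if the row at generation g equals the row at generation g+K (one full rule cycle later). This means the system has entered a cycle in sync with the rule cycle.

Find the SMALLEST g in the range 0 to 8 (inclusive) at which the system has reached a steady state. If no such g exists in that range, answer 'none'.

Answer: 1

Derivation:
Gen 0: 1001101000
Gen 1 (rule 182): 1110011100
Gen 2 (rule 126): 1011110110
Gen 3 (rule 161): 0101101000
Gen 4 (rule 182): 1110011100
Gen 5 (rule 126): 1011110110
Gen 6 (rule 161): 0101101000
Gen 7 (rule 182): 1110011100
Gen 8 (rule 126): 1011110110
Gen 9 (rule 161): 0101101000
Gen 10 (rule 182): 1110011100
Gen 11 (rule 126): 1011110110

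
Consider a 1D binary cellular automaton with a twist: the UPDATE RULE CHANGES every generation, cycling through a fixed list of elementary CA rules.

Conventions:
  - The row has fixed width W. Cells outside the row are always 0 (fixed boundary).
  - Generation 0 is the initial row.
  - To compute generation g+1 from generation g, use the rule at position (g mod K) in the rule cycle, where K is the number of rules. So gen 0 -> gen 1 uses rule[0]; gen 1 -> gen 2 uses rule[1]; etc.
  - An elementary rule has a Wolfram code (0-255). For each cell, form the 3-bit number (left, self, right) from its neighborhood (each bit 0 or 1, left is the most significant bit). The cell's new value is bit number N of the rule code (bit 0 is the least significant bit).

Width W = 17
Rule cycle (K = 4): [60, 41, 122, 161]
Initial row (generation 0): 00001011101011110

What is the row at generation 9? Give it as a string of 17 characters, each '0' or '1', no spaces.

Gen 0: 00001011101011110
Gen 1 (rule 60): 00001110011110001
Gen 2 (rule 41): 11101000010000100
Gen 3 (rule 122): 10110100101001010
Gen 4 (rule 161): 01001000010000100
Gen 5 (rule 60): 01101100011000110
Gen 6 (rule 41): 01011001010010100
Gen 7 (rule 122): 10111110101101010
Gen 8 (rule 161): 01011101010010100
Gen 9 (rule 60): 01110011111011110

Answer: 01110011111011110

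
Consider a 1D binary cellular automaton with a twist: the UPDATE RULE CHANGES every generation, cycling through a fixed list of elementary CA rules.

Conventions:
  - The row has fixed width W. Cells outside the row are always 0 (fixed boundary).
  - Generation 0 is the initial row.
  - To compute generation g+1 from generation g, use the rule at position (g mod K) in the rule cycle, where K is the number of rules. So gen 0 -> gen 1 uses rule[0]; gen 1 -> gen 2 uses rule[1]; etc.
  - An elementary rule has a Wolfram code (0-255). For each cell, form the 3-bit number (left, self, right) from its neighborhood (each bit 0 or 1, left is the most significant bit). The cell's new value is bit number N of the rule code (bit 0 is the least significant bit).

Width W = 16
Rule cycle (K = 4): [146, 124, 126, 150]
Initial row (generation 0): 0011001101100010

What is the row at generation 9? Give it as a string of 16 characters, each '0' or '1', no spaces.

Answer: 0011000110100101

Derivation:
Gen 0: 0011001101100010
Gen 1 (rule 146): 0100110000010101
Gen 2 (rule 124): 0110111000011111
Gen 3 (rule 126): 1111101100110001
Gen 4 (rule 150): 0111000011001011
Gen 5 (rule 146): 1010100100110000
Gen 6 (rule 124): 1111110110111000
Gen 7 (rule 126): 1000011111101100
Gen 8 (rule 150): 1100101111000010
Gen 9 (rule 146): 0011000110100101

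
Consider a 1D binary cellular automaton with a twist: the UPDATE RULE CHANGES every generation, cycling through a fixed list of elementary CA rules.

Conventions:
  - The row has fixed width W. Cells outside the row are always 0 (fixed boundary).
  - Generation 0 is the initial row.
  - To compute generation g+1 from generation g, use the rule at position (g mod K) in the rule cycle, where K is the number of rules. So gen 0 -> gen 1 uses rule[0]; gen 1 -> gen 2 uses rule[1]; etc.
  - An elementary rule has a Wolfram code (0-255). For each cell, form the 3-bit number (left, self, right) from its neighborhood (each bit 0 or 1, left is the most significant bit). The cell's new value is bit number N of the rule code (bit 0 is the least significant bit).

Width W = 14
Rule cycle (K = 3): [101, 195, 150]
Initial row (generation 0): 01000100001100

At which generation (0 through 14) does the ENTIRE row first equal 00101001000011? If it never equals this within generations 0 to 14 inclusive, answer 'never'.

Gen 0: 01000100001100
Gen 1 (rule 101): 01010101100101
Gen 2 (rule 195): 10000000101000
Gen 3 (rule 150): 11000001101100
Gen 4 (rule 101): 01011100110101
Gen 5 (rule 195): 10001101010000
Gen 6 (rule 150): 11010001011000
Gen 7 (rule 101): 01110101101011
Gen 8 (rule 195): 10110000100001
Gen 9 (rule 150): 10001001110011
Gen 10 (rule 101): 10101000010001
Gen 11 (rule 195): 00000011100110
Gen 12 (rule 150): 00000101011001
Gen 13 (rule 101): 11110111101001
Gen 14 (rule 195): 01110011100010

Answer: never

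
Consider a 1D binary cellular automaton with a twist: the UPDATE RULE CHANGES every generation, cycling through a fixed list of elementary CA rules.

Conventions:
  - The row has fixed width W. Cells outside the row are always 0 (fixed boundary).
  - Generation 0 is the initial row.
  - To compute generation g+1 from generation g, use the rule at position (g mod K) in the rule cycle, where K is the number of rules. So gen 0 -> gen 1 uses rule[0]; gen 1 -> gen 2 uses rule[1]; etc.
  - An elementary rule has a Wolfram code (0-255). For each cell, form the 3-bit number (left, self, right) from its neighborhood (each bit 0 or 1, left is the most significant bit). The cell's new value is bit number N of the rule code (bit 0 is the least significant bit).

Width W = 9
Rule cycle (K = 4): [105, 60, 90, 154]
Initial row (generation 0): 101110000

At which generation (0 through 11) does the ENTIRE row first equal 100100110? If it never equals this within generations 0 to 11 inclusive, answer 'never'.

Gen 0: 101110000
Gen 1 (rule 105): 011010111
Gen 2 (rule 60): 010111100
Gen 3 (rule 90): 100100110
Gen 4 (rule 154): 011011101
Gen 5 (rule 105): 011110110
Gen 6 (rule 60): 010001101
Gen 7 (rule 90): 101011100
Gen 8 (rule 154): 000011010
Gen 9 (rule 105): 111011100
Gen 10 (rule 60): 100110010
Gen 11 (rule 90): 011111101

Answer: 3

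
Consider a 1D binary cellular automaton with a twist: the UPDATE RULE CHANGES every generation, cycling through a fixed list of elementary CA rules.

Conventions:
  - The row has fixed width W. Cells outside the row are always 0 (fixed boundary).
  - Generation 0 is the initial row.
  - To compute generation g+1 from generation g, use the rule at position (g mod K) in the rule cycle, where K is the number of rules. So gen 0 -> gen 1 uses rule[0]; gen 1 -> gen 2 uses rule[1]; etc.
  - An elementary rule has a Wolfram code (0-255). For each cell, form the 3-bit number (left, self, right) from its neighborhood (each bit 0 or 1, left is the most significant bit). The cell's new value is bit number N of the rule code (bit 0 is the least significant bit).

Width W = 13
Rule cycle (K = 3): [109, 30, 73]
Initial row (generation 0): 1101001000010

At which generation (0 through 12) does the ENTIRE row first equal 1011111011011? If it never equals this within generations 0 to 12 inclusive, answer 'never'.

Answer: 4

Derivation:
Gen 0: 1101001000010
Gen 1 (rule 109): 1111001011010
Gen 2 (rule 30): 1000111010011
Gen 3 (rule 73): 0010101000011
Gen 4 (rule 109): 1011111011011
Gen 5 (rule 30): 1010000010010
Gen 6 (rule 73): 0000111000000
Gen 7 (rule 109): 1110101011111
Gen 8 (rule 30): 1000101010000
Gen 9 (rule 73): 0010000000111
Gen 10 (rule 109): 1010111110101
Gen 11 (rule 30): 1010100000101
Gen 12 (rule 73): 0000001110000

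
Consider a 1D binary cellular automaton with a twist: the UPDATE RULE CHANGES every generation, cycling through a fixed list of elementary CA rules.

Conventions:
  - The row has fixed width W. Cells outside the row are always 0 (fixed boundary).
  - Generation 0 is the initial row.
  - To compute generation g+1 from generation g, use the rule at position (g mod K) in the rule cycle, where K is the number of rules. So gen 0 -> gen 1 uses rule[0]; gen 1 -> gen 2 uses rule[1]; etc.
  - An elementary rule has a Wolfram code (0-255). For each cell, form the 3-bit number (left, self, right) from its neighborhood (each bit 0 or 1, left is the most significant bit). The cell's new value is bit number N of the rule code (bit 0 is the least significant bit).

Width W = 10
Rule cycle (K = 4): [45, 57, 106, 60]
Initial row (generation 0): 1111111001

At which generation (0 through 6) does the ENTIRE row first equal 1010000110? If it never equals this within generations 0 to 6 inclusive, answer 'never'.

Answer: 4

Derivation:
Gen 0: 1111111001
Gen 1 (rule 45): 1000000001
Gen 2 (rule 57): 0111111100
Gen 3 (rule 106): 1100000100
Gen 4 (rule 60): 1010000110
Gen 5 (rule 45): 1110110100
Gen 6 (rule 57): 1001101011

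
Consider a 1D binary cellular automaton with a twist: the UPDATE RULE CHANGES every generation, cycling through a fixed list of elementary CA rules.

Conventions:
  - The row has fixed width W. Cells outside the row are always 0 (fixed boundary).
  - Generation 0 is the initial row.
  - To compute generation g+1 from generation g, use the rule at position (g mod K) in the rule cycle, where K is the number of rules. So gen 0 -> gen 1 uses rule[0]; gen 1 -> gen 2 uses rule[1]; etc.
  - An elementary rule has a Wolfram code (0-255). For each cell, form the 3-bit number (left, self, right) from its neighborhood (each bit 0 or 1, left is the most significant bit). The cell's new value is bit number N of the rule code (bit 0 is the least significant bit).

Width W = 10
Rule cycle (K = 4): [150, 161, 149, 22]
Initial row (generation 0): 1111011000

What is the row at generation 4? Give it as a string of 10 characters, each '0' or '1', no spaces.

Gen 0: 1111011000
Gen 1 (rule 150): 0110000100
Gen 2 (rule 161): 0000110001
Gen 3 (rule 149): 1110001101
Gen 4 (rule 22): 0001010001

Answer: 0001010001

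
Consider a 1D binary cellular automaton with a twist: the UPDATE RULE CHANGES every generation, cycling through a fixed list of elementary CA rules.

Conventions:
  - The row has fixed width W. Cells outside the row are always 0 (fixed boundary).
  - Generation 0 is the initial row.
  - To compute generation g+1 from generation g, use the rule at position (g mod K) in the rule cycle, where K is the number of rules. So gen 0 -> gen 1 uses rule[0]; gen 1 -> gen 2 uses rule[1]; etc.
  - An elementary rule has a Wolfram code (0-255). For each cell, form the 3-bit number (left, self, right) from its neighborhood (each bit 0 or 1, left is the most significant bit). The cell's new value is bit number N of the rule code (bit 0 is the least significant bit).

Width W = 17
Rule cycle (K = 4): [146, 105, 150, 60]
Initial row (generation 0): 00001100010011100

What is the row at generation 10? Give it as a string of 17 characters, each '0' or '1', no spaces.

Answer: 10000010100111000

Derivation:
Gen 0: 00001100010011100
Gen 1 (rule 146): 00010010101101010
Gen 2 (rule 105): 11000001011110100
Gen 3 (rule 150): 00100011001100110
Gen 4 (rule 60): 00110010101010101
Gen 5 (rule 146): 01001100000000000
Gen 6 (rule 105): 00001101111111111
Gen 7 (rule 150): 00010000111111110
Gen 8 (rule 60): 00011000100000001
Gen 9 (rule 146): 00100101010000010
Gen 10 (rule 105): 10000010100111000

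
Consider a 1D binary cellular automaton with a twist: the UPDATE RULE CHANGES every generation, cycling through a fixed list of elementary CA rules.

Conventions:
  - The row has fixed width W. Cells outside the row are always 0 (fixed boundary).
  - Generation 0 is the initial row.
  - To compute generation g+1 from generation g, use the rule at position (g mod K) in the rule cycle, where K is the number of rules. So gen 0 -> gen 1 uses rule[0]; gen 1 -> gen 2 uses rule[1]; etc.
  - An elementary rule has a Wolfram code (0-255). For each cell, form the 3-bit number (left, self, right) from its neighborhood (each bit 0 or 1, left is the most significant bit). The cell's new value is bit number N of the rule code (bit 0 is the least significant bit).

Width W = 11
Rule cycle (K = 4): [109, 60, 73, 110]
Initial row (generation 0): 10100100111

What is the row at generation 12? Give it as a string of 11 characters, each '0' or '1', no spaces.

Gen 0: 10100100111
Gen 1 (rule 109): 11100100101
Gen 2 (rule 60): 10010110111
Gen 3 (rule 73): 00000110101
Gen 4 (rule 110): 00001111111
Gen 5 (rule 109): 11101000001
Gen 6 (rule 60): 10011100001
Gen 7 (rule 73): 00010101100
Gen 8 (rule 110): 00111111100
Gen 9 (rule 109): 10100000101
Gen 10 (rule 60): 11110000111
Gen 11 (rule 73): 10010110101
Gen 12 (rule 110): 10111111111

Answer: 10111111111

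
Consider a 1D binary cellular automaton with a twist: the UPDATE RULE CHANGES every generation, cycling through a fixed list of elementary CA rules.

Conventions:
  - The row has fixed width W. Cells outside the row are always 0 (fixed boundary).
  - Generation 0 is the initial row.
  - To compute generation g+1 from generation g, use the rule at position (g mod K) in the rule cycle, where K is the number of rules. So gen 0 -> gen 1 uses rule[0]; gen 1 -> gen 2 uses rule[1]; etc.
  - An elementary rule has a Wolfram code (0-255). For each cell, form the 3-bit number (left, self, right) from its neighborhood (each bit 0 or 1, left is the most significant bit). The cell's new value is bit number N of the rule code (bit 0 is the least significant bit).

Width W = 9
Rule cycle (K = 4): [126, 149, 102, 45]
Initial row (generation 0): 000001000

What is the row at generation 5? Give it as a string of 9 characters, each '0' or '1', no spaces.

Answer: 111011111

Derivation:
Gen 0: 000001000
Gen 1 (rule 126): 000011100
Gen 2 (rule 149): 111001011
Gen 3 (rule 102): 001011101
Gen 4 (rule 45): 101110011
Gen 5 (rule 126): 111011111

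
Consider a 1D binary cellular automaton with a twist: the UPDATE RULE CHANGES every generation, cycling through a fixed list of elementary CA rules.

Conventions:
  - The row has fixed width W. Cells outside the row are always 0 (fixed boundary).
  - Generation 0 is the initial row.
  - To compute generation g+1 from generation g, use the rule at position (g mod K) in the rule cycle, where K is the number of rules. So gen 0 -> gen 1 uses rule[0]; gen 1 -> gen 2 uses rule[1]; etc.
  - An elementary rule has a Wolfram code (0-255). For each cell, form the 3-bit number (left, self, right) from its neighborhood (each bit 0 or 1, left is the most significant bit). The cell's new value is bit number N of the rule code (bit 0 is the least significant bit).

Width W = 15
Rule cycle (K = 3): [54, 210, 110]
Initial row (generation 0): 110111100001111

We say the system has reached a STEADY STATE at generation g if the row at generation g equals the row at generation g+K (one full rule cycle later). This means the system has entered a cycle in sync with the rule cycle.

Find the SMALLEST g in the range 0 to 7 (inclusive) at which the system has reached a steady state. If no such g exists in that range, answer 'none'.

Gen 0: 110111100001111
Gen 1 (rule 54): 001000010010000
Gen 2 (rule 210): 010100101101000
Gen 3 (rule 110): 111101111111000
Gen 4 (rule 54): 000010000000100
Gen 5 (rule 210): 000101000001010
Gen 6 (rule 110): 001111000011110
Gen 7 (rule 54): 010000100100001
Gen 8 (rule 210): 101001011010010
Gen 9 (rule 110): 111011111110110
Gen 10 (rule 54): 000100000001001

Answer: none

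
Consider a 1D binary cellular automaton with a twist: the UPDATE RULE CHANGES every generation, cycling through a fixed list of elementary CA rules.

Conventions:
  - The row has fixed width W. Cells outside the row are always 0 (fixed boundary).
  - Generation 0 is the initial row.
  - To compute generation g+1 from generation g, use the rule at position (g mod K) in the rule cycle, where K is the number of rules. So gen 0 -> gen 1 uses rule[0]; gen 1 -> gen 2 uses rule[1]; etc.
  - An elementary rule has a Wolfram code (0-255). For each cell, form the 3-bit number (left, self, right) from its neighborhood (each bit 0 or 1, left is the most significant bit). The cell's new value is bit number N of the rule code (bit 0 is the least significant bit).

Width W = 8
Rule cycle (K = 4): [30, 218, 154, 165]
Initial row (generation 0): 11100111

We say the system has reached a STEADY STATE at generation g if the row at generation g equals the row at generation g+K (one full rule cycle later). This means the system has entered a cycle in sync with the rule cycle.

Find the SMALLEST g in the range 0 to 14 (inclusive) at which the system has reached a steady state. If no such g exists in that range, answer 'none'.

Answer: none

Derivation:
Gen 0: 11100111
Gen 1 (rule 30): 10011100
Gen 2 (rule 218): 01111110
Gen 3 (rule 154): 11111101
Gen 4 (rule 165): 01111011
Gen 5 (rule 30): 11000010
Gen 6 (rule 218): 11100101
Gen 7 (rule 154): 11011000
Gen 8 (rule 165): 00100011
Gen 9 (rule 30): 01110110
Gen 10 (rule 218): 11110111
Gen 11 (rule 154): 11100110
Gen 12 (rule 165): 01000000
Gen 13 (rule 30): 11100000
Gen 14 (rule 218): 11110000
Gen 15 (rule 154): 11101000
Gen 16 (rule 165): 01011011
Gen 17 (rule 30): 11010010
Gen 18 (rule 218): 11001101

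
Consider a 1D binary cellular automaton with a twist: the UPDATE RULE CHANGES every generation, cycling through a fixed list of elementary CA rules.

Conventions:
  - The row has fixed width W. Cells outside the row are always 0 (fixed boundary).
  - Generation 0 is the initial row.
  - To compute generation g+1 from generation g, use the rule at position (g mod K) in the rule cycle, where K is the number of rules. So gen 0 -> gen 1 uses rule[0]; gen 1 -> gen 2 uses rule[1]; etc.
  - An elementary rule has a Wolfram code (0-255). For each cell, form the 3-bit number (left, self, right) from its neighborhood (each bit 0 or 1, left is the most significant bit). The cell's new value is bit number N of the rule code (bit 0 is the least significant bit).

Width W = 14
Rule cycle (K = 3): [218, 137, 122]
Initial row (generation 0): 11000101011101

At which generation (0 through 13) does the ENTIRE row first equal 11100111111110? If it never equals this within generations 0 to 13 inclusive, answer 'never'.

Gen 0: 11000101011101
Gen 1 (rule 218): 11101000011100
Gen 2 (rule 137): 11000011011001
Gen 3 (rule 122): 11100111111110
Gen 4 (rule 218): 11111111111111
Gen 5 (rule 137): 11111111111110
Gen 6 (rule 122): 10000000000011
Gen 7 (rule 218): 01000000000111
Gen 8 (rule 137): 00011111110110
Gen 9 (rule 122): 00110000011111
Gen 10 (rule 218): 01111000111111
Gen 11 (rule 137): 01110010111110
Gen 12 (rule 122): 11011101100011
Gen 13 (rule 218): 11011101110111

Answer: 3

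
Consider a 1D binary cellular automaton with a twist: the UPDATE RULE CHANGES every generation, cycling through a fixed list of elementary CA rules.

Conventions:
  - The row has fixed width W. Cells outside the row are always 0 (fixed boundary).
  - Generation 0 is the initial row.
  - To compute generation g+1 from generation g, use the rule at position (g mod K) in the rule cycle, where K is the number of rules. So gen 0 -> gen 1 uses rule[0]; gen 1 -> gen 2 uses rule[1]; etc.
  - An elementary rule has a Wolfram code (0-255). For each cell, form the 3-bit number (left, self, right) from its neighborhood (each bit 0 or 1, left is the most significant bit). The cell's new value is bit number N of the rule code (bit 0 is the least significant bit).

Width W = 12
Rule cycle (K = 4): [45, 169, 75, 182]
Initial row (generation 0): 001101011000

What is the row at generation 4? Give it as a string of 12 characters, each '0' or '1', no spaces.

Gen 0: 001101011000
Gen 1 (rule 45): 101011110011
Gen 2 (rule 169): 010111100010
Gen 3 (rule 75): 100100101100
Gen 4 (rule 182): 111111110010

Answer: 111111110010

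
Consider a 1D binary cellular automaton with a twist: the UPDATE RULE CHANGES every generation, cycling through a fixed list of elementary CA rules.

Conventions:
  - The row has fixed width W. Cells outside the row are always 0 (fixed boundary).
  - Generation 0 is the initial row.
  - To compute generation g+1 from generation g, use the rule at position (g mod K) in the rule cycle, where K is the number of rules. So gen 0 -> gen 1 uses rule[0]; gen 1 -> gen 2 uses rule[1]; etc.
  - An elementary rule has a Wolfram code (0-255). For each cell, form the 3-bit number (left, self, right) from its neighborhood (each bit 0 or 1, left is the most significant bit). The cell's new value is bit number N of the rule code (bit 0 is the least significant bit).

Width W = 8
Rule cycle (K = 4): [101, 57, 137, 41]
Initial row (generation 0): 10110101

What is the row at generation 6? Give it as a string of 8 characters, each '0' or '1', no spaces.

Answer: 01101010

Derivation:
Gen 0: 10110101
Gen 1 (rule 101): 11011111
Gen 2 (rule 57): 10110000
Gen 3 (rule 137): 00100111
Gen 4 (rule 41): 10000100
Gen 5 (rule 101): 10110101
Gen 6 (rule 57): 01101010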